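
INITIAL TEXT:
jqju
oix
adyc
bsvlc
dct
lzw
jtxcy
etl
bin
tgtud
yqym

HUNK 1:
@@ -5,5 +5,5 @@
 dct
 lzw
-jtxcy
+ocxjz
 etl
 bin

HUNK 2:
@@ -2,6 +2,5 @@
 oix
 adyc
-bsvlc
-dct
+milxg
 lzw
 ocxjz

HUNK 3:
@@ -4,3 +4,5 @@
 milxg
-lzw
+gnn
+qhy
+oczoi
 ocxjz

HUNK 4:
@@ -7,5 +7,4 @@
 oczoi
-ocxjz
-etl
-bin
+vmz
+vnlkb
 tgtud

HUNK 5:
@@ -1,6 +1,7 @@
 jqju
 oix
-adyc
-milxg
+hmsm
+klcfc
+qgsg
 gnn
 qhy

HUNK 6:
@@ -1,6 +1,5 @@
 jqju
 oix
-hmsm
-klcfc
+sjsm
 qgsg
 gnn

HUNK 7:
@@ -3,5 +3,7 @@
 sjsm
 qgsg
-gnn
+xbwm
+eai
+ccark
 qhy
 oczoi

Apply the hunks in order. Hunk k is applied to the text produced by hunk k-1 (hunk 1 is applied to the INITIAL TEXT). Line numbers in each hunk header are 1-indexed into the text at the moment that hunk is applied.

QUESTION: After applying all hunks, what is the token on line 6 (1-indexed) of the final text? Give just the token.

Hunk 1: at line 5 remove [jtxcy] add [ocxjz] -> 11 lines: jqju oix adyc bsvlc dct lzw ocxjz etl bin tgtud yqym
Hunk 2: at line 2 remove [bsvlc,dct] add [milxg] -> 10 lines: jqju oix adyc milxg lzw ocxjz etl bin tgtud yqym
Hunk 3: at line 4 remove [lzw] add [gnn,qhy,oczoi] -> 12 lines: jqju oix adyc milxg gnn qhy oczoi ocxjz etl bin tgtud yqym
Hunk 4: at line 7 remove [ocxjz,etl,bin] add [vmz,vnlkb] -> 11 lines: jqju oix adyc milxg gnn qhy oczoi vmz vnlkb tgtud yqym
Hunk 5: at line 1 remove [adyc,milxg] add [hmsm,klcfc,qgsg] -> 12 lines: jqju oix hmsm klcfc qgsg gnn qhy oczoi vmz vnlkb tgtud yqym
Hunk 6: at line 1 remove [hmsm,klcfc] add [sjsm] -> 11 lines: jqju oix sjsm qgsg gnn qhy oczoi vmz vnlkb tgtud yqym
Hunk 7: at line 3 remove [gnn] add [xbwm,eai,ccark] -> 13 lines: jqju oix sjsm qgsg xbwm eai ccark qhy oczoi vmz vnlkb tgtud yqym
Final line 6: eai

Answer: eai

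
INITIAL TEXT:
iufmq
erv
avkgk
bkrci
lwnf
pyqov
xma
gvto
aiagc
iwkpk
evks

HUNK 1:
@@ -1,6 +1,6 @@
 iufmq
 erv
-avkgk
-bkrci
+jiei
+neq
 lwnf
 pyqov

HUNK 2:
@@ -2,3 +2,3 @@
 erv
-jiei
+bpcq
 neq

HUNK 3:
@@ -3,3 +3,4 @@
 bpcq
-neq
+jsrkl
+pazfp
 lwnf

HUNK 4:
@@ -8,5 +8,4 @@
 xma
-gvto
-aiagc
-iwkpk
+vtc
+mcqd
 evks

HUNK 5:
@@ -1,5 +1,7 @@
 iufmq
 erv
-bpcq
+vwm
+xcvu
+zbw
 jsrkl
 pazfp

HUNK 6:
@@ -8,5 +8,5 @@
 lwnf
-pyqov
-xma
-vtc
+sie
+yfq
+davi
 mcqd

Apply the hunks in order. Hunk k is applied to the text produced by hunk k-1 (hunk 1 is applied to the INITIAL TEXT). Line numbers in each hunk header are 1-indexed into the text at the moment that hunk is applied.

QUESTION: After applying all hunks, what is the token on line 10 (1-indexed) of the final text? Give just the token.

Hunk 1: at line 1 remove [avkgk,bkrci] add [jiei,neq] -> 11 lines: iufmq erv jiei neq lwnf pyqov xma gvto aiagc iwkpk evks
Hunk 2: at line 2 remove [jiei] add [bpcq] -> 11 lines: iufmq erv bpcq neq lwnf pyqov xma gvto aiagc iwkpk evks
Hunk 3: at line 3 remove [neq] add [jsrkl,pazfp] -> 12 lines: iufmq erv bpcq jsrkl pazfp lwnf pyqov xma gvto aiagc iwkpk evks
Hunk 4: at line 8 remove [gvto,aiagc,iwkpk] add [vtc,mcqd] -> 11 lines: iufmq erv bpcq jsrkl pazfp lwnf pyqov xma vtc mcqd evks
Hunk 5: at line 1 remove [bpcq] add [vwm,xcvu,zbw] -> 13 lines: iufmq erv vwm xcvu zbw jsrkl pazfp lwnf pyqov xma vtc mcqd evks
Hunk 6: at line 8 remove [pyqov,xma,vtc] add [sie,yfq,davi] -> 13 lines: iufmq erv vwm xcvu zbw jsrkl pazfp lwnf sie yfq davi mcqd evks
Final line 10: yfq

Answer: yfq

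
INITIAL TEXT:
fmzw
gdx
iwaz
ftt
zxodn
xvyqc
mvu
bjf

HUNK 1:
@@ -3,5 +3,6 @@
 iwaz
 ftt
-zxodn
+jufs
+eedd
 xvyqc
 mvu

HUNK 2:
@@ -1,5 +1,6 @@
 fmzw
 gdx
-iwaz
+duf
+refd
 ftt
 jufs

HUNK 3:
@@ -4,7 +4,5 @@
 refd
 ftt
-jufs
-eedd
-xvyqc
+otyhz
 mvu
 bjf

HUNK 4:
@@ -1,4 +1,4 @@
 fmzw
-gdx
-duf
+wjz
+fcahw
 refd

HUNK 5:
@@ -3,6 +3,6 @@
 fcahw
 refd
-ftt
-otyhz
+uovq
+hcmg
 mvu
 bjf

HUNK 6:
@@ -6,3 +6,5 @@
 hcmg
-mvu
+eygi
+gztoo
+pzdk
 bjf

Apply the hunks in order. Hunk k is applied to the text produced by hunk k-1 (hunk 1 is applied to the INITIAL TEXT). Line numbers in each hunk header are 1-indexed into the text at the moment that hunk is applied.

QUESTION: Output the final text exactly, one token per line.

Answer: fmzw
wjz
fcahw
refd
uovq
hcmg
eygi
gztoo
pzdk
bjf

Derivation:
Hunk 1: at line 3 remove [zxodn] add [jufs,eedd] -> 9 lines: fmzw gdx iwaz ftt jufs eedd xvyqc mvu bjf
Hunk 2: at line 1 remove [iwaz] add [duf,refd] -> 10 lines: fmzw gdx duf refd ftt jufs eedd xvyqc mvu bjf
Hunk 3: at line 4 remove [jufs,eedd,xvyqc] add [otyhz] -> 8 lines: fmzw gdx duf refd ftt otyhz mvu bjf
Hunk 4: at line 1 remove [gdx,duf] add [wjz,fcahw] -> 8 lines: fmzw wjz fcahw refd ftt otyhz mvu bjf
Hunk 5: at line 3 remove [ftt,otyhz] add [uovq,hcmg] -> 8 lines: fmzw wjz fcahw refd uovq hcmg mvu bjf
Hunk 6: at line 6 remove [mvu] add [eygi,gztoo,pzdk] -> 10 lines: fmzw wjz fcahw refd uovq hcmg eygi gztoo pzdk bjf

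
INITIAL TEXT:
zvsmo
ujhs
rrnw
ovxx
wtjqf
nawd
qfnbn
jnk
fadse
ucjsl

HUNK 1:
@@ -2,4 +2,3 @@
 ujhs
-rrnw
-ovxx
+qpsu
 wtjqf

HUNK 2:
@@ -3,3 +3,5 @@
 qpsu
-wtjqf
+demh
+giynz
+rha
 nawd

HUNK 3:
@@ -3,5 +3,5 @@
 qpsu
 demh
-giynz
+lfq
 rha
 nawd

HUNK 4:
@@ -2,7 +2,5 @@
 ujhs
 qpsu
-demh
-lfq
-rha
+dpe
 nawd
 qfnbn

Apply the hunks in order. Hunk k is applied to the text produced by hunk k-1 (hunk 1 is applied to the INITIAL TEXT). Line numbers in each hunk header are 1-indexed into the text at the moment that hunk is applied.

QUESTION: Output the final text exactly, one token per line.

Hunk 1: at line 2 remove [rrnw,ovxx] add [qpsu] -> 9 lines: zvsmo ujhs qpsu wtjqf nawd qfnbn jnk fadse ucjsl
Hunk 2: at line 3 remove [wtjqf] add [demh,giynz,rha] -> 11 lines: zvsmo ujhs qpsu demh giynz rha nawd qfnbn jnk fadse ucjsl
Hunk 3: at line 3 remove [giynz] add [lfq] -> 11 lines: zvsmo ujhs qpsu demh lfq rha nawd qfnbn jnk fadse ucjsl
Hunk 4: at line 2 remove [demh,lfq,rha] add [dpe] -> 9 lines: zvsmo ujhs qpsu dpe nawd qfnbn jnk fadse ucjsl

Answer: zvsmo
ujhs
qpsu
dpe
nawd
qfnbn
jnk
fadse
ucjsl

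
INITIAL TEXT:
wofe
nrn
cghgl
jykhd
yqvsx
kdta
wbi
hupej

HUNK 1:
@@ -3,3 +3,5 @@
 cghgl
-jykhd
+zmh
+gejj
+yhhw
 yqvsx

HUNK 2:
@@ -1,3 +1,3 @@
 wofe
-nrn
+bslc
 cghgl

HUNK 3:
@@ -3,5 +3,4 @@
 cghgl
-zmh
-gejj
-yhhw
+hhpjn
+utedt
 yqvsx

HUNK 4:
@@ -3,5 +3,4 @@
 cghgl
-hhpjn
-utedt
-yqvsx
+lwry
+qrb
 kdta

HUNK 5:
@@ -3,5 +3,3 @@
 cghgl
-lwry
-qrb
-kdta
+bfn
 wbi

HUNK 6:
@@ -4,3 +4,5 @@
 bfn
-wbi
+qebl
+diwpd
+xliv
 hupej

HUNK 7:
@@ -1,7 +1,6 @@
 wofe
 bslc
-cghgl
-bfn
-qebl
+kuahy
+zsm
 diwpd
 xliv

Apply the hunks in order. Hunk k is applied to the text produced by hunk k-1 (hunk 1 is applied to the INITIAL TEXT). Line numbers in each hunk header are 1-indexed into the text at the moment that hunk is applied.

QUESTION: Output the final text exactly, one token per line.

Hunk 1: at line 3 remove [jykhd] add [zmh,gejj,yhhw] -> 10 lines: wofe nrn cghgl zmh gejj yhhw yqvsx kdta wbi hupej
Hunk 2: at line 1 remove [nrn] add [bslc] -> 10 lines: wofe bslc cghgl zmh gejj yhhw yqvsx kdta wbi hupej
Hunk 3: at line 3 remove [zmh,gejj,yhhw] add [hhpjn,utedt] -> 9 lines: wofe bslc cghgl hhpjn utedt yqvsx kdta wbi hupej
Hunk 4: at line 3 remove [hhpjn,utedt,yqvsx] add [lwry,qrb] -> 8 lines: wofe bslc cghgl lwry qrb kdta wbi hupej
Hunk 5: at line 3 remove [lwry,qrb,kdta] add [bfn] -> 6 lines: wofe bslc cghgl bfn wbi hupej
Hunk 6: at line 4 remove [wbi] add [qebl,diwpd,xliv] -> 8 lines: wofe bslc cghgl bfn qebl diwpd xliv hupej
Hunk 7: at line 1 remove [cghgl,bfn,qebl] add [kuahy,zsm] -> 7 lines: wofe bslc kuahy zsm diwpd xliv hupej

Answer: wofe
bslc
kuahy
zsm
diwpd
xliv
hupej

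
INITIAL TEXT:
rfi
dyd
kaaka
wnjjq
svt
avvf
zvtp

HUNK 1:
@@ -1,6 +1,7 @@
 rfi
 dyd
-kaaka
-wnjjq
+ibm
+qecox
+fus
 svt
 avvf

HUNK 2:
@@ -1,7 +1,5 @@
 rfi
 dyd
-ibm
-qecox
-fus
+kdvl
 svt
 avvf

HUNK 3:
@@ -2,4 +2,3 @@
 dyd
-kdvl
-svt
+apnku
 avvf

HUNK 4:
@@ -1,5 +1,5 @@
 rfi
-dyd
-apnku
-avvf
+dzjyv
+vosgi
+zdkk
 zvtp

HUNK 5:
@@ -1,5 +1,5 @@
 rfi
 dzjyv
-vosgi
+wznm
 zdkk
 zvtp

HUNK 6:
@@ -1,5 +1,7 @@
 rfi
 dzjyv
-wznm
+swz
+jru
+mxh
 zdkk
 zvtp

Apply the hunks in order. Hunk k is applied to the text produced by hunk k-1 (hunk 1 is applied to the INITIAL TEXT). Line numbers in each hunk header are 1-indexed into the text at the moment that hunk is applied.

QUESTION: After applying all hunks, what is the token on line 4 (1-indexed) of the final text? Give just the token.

Hunk 1: at line 1 remove [kaaka,wnjjq] add [ibm,qecox,fus] -> 8 lines: rfi dyd ibm qecox fus svt avvf zvtp
Hunk 2: at line 1 remove [ibm,qecox,fus] add [kdvl] -> 6 lines: rfi dyd kdvl svt avvf zvtp
Hunk 3: at line 2 remove [kdvl,svt] add [apnku] -> 5 lines: rfi dyd apnku avvf zvtp
Hunk 4: at line 1 remove [dyd,apnku,avvf] add [dzjyv,vosgi,zdkk] -> 5 lines: rfi dzjyv vosgi zdkk zvtp
Hunk 5: at line 1 remove [vosgi] add [wznm] -> 5 lines: rfi dzjyv wznm zdkk zvtp
Hunk 6: at line 1 remove [wznm] add [swz,jru,mxh] -> 7 lines: rfi dzjyv swz jru mxh zdkk zvtp
Final line 4: jru

Answer: jru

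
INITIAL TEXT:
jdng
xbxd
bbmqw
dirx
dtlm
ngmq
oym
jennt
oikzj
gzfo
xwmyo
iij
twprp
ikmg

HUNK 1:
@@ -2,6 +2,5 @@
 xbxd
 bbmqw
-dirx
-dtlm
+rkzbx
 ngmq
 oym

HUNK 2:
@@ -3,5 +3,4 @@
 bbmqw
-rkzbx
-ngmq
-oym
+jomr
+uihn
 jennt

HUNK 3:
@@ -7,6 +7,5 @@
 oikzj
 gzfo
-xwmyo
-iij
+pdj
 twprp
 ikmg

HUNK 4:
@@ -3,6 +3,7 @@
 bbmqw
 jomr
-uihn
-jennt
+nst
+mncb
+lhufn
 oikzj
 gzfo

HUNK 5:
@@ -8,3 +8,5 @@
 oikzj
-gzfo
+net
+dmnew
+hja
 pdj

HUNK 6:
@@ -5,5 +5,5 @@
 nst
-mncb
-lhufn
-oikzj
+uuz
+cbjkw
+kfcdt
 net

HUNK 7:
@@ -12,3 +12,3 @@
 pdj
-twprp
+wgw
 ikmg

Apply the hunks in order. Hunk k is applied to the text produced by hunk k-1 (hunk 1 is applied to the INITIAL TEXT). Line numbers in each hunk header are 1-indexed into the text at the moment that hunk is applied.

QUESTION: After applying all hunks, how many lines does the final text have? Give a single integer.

Hunk 1: at line 2 remove [dirx,dtlm] add [rkzbx] -> 13 lines: jdng xbxd bbmqw rkzbx ngmq oym jennt oikzj gzfo xwmyo iij twprp ikmg
Hunk 2: at line 3 remove [rkzbx,ngmq,oym] add [jomr,uihn] -> 12 lines: jdng xbxd bbmqw jomr uihn jennt oikzj gzfo xwmyo iij twprp ikmg
Hunk 3: at line 7 remove [xwmyo,iij] add [pdj] -> 11 lines: jdng xbxd bbmqw jomr uihn jennt oikzj gzfo pdj twprp ikmg
Hunk 4: at line 3 remove [uihn,jennt] add [nst,mncb,lhufn] -> 12 lines: jdng xbxd bbmqw jomr nst mncb lhufn oikzj gzfo pdj twprp ikmg
Hunk 5: at line 8 remove [gzfo] add [net,dmnew,hja] -> 14 lines: jdng xbxd bbmqw jomr nst mncb lhufn oikzj net dmnew hja pdj twprp ikmg
Hunk 6: at line 5 remove [mncb,lhufn,oikzj] add [uuz,cbjkw,kfcdt] -> 14 lines: jdng xbxd bbmqw jomr nst uuz cbjkw kfcdt net dmnew hja pdj twprp ikmg
Hunk 7: at line 12 remove [twprp] add [wgw] -> 14 lines: jdng xbxd bbmqw jomr nst uuz cbjkw kfcdt net dmnew hja pdj wgw ikmg
Final line count: 14

Answer: 14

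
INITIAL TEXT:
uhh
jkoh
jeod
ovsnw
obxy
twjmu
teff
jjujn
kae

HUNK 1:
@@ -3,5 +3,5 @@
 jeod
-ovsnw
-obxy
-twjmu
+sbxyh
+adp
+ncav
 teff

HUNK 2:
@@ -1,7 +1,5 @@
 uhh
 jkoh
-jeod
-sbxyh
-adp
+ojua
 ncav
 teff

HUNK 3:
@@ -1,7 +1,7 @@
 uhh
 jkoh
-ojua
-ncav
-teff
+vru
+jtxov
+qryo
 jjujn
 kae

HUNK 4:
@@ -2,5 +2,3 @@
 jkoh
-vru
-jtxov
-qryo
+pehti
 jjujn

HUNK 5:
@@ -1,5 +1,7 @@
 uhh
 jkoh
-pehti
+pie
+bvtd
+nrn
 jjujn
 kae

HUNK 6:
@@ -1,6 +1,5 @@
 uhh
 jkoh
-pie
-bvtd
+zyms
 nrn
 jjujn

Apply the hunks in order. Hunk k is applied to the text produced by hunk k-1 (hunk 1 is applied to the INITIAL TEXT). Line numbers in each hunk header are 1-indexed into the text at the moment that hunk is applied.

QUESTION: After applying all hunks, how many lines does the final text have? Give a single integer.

Hunk 1: at line 3 remove [ovsnw,obxy,twjmu] add [sbxyh,adp,ncav] -> 9 lines: uhh jkoh jeod sbxyh adp ncav teff jjujn kae
Hunk 2: at line 1 remove [jeod,sbxyh,adp] add [ojua] -> 7 lines: uhh jkoh ojua ncav teff jjujn kae
Hunk 3: at line 1 remove [ojua,ncav,teff] add [vru,jtxov,qryo] -> 7 lines: uhh jkoh vru jtxov qryo jjujn kae
Hunk 4: at line 2 remove [vru,jtxov,qryo] add [pehti] -> 5 lines: uhh jkoh pehti jjujn kae
Hunk 5: at line 1 remove [pehti] add [pie,bvtd,nrn] -> 7 lines: uhh jkoh pie bvtd nrn jjujn kae
Hunk 6: at line 1 remove [pie,bvtd] add [zyms] -> 6 lines: uhh jkoh zyms nrn jjujn kae
Final line count: 6

Answer: 6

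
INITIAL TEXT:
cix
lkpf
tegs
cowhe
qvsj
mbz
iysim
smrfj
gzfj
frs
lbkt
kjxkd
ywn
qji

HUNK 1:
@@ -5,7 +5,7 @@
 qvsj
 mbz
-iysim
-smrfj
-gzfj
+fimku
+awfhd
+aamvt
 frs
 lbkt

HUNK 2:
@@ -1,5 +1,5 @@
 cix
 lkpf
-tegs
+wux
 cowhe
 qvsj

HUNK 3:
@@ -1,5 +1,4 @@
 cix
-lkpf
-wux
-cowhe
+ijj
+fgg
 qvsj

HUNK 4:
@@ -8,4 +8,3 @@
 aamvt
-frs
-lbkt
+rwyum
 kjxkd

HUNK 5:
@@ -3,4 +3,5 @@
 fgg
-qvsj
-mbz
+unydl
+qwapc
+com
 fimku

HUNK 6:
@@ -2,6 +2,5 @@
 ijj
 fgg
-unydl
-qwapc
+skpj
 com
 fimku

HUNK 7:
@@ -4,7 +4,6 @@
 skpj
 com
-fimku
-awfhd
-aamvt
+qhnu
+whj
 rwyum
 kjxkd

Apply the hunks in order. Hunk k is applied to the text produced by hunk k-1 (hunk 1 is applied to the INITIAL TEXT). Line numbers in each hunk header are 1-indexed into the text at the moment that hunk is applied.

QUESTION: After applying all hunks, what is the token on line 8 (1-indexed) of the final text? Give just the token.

Hunk 1: at line 5 remove [iysim,smrfj,gzfj] add [fimku,awfhd,aamvt] -> 14 lines: cix lkpf tegs cowhe qvsj mbz fimku awfhd aamvt frs lbkt kjxkd ywn qji
Hunk 2: at line 1 remove [tegs] add [wux] -> 14 lines: cix lkpf wux cowhe qvsj mbz fimku awfhd aamvt frs lbkt kjxkd ywn qji
Hunk 3: at line 1 remove [lkpf,wux,cowhe] add [ijj,fgg] -> 13 lines: cix ijj fgg qvsj mbz fimku awfhd aamvt frs lbkt kjxkd ywn qji
Hunk 4: at line 8 remove [frs,lbkt] add [rwyum] -> 12 lines: cix ijj fgg qvsj mbz fimku awfhd aamvt rwyum kjxkd ywn qji
Hunk 5: at line 3 remove [qvsj,mbz] add [unydl,qwapc,com] -> 13 lines: cix ijj fgg unydl qwapc com fimku awfhd aamvt rwyum kjxkd ywn qji
Hunk 6: at line 2 remove [unydl,qwapc] add [skpj] -> 12 lines: cix ijj fgg skpj com fimku awfhd aamvt rwyum kjxkd ywn qji
Hunk 7: at line 4 remove [fimku,awfhd,aamvt] add [qhnu,whj] -> 11 lines: cix ijj fgg skpj com qhnu whj rwyum kjxkd ywn qji
Final line 8: rwyum

Answer: rwyum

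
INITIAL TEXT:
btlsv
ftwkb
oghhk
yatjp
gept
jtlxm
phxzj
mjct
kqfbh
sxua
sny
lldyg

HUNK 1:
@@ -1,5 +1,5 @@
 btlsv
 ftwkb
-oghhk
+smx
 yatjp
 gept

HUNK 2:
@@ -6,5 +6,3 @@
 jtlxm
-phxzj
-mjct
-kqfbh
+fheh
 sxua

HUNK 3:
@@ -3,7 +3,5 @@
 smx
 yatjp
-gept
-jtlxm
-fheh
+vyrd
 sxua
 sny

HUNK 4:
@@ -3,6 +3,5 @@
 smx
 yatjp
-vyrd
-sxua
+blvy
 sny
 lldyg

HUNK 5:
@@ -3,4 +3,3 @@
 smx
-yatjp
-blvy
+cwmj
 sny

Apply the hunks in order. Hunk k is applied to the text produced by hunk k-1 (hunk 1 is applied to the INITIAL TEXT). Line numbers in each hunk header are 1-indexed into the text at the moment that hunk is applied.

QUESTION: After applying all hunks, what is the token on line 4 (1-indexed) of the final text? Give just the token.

Answer: cwmj

Derivation:
Hunk 1: at line 1 remove [oghhk] add [smx] -> 12 lines: btlsv ftwkb smx yatjp gept jtlxm phxzj mjct kqfbh sxua sny lldyg
Hunk 2: at line 6 remove [phxzj,mjct,kqfbh] add [fheh] -> 10 lines: btlsv ftwkb smx yatjp gept jtlxm fheh sxua sny lldyg
Hunk 3: at line 3 remove [gept,jtlxm,fheh] add [vyrd] -> 8 lines: btlsv ftwkb smx yatjp vyrd sxua sny lldyg
Hunk 4: at line 3 remove [vyrd,sxua] add [blvy] -> 7 lines: btlsv ftwkb smx yatjp blvy sny lldyg
Hunk 5: at line 3 remove [yatjp,blvy] add [cwmj] -> 6 lines: btlsv ftwkb smx cwmj sny lldyg
Final line 4: cwmj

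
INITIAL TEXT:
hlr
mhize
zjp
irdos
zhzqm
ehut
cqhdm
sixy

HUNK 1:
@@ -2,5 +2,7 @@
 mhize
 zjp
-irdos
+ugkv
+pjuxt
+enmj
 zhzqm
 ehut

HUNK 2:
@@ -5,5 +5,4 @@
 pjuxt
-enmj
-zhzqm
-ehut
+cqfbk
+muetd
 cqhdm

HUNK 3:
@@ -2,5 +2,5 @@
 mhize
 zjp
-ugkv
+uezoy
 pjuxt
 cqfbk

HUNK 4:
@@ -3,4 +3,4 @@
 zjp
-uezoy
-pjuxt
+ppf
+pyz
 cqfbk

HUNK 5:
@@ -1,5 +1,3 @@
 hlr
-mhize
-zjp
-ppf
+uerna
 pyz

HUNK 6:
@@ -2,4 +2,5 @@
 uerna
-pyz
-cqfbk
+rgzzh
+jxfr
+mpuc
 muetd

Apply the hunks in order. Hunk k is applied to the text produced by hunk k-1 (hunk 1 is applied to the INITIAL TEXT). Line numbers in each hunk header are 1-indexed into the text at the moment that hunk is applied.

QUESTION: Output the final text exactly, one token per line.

Hunk 1: at line 2 remove [irdos] add [ugkv,pjuxt,enmj] -> 10 lines: hlr mhize zjp ugkv pjuxt enmj zhzqm ehut cqhdm sixy
Hunk 2: at line 5 remove [enmj,zhzqm,ehut] add [cqfbk,muetd] -> 9 lines: hlr mhize zjp ugkv pjuxt cqfbk muetd cqhdm sixy
Hunk 3: at line 2 remove [ugkv] add [uezoy] -> 9 lines: hlr mhize zjp uezoy pjuxt cqfbk muetd cqhdm sixy
Hunk 4: at line 3 remove [uezoy,pjuxt] add [ppf,pyz] -> 9 lines: hlr mhize zjp ppf pyz cqfbk muetd cqhdm sixy
Hunk 5: at line 1 remove [mhize,zjp,ppf] add [uerna] -> 7 lines: hlr uerna pyz cqfbk muetd cqhdm sixy
Hunk 6: at line 2 remove [pyz,cqfbk] add [rgzzh,jxfr,mpuc] -> 8 lines: hlr uerna rgzzh jxfr mpuc muetd cqhdm sixy

Answer: hlr
uerna
rgzzh
jxfr
mpuc
muetd
cqhdm
sixy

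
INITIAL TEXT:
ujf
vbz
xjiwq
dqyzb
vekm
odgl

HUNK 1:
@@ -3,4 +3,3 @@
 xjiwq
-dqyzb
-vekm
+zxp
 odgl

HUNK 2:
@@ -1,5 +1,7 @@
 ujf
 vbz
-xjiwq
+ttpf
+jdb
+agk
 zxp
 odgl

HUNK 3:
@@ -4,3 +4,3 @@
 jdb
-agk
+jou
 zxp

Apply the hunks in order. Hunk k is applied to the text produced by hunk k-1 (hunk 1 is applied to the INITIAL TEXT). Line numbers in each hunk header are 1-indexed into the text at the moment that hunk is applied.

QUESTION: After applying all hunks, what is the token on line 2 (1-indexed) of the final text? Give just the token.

Hunk 1: at line 3 remove [dqyzb,vekm] add [zxp] -> 5 lines: ujf vbz xjiwq zxp odgl
Hunk 2: at line 1 remove [xjiwq] add [ttpf,jdb,agk] -> 7 lines: ujf vbz ttpf jdb agk zxp odgl
Hunk 3: at line 4 remove [agk] add [jou] -> 7 lines: ujf vbz ttpf jdb jou zxp odgl
Final line 2: vbz

Answer: vbz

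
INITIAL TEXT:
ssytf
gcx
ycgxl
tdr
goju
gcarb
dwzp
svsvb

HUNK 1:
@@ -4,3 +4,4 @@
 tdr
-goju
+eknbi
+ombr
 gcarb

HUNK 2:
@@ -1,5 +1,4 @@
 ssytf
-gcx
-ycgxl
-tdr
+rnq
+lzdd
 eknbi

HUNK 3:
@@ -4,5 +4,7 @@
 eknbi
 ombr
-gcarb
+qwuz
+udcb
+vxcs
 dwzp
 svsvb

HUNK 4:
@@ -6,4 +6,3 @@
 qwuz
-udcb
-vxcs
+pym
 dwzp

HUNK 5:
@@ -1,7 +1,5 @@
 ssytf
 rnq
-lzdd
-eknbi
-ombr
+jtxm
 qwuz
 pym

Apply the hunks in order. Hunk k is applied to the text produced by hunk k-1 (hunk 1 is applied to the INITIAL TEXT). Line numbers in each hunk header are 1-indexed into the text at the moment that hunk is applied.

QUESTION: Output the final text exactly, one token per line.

Answer: ssytf
rnq
jtxm
qwuz
pym
dwzp
svsvb

Derivation:
Hunk 1: at line 4 remove [goju] add [eknbi,ombr] -> 9 lines: ssytf gcx ycgxl tdr eknbi ombr gcarb dwzp svsvb
Hunk 2: at line 1 remove [gcx,ycgxl,tdr] add [rnq,lzdd] -> 8 lines: ssytf rnq lzdd eknbi ombr gcarb dwzp svsvb
Hunk 3: at line 4 remove [gcarb] add [qwuz,udcb,vxcs] -> 10 lines: ssytf rnq lzdd eknbi ombr qwuz udcb vxcs dwzp svsvb
Hunk 4: at line 6 remove [udcb,vxcs] add [pym] -> 9 lines: ssytf rnq lzdd eknbi ombr qwuz pym dwzp svsvb
Hunk 5: at line 1 remove [lzdd,eknbi,ombr] add [jtxm] -> 7 lines: ssytf rnq jtxm qwuz pym dwzp svsvb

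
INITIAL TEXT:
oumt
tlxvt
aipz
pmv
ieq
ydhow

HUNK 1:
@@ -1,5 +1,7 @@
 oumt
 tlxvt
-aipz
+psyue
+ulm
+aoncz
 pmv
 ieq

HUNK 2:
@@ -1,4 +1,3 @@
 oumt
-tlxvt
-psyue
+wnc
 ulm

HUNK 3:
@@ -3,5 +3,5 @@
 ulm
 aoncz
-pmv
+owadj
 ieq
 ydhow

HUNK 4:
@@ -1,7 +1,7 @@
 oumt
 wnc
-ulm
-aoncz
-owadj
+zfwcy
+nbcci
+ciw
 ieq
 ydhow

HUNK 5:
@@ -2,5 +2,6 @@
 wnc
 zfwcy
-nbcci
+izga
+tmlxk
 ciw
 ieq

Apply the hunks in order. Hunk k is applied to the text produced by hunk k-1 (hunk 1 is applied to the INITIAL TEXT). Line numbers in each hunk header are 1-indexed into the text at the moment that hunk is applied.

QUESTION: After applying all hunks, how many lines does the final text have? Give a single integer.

Hunk 1: at line 1 remove [aipz] add [psyue,ulm,aoncz] -> 8 lines: oumt tlxvt psyue ulm aoncz pmv ieq ydhow
Hunk 2: at line 1 remove [tlxvt,psyue] add [wnc] -> 7 lines: oumt wnc ulm aoncz pmv ieq ydhow
Hunk 3: at line 3 remove [pmv] add [owadj] -> 7 lines: oumt wnc ulm aoncz owadj ieq ydhow
Hunk 4: at line 1 remove [ulm,aoncz,owadj] add [zfwcy,nbcci,ciw] -> 7 lines: oumt wnc zfwcy nbcci ciw ieq ydhow
Hunk 5: at line 2 remove [nbcci] add [izga,tmlxk] -> 8 lines: oumt wnc zfwcy izga tmlxk ciw ieq ydhow
Final line count: 8

Answer: 8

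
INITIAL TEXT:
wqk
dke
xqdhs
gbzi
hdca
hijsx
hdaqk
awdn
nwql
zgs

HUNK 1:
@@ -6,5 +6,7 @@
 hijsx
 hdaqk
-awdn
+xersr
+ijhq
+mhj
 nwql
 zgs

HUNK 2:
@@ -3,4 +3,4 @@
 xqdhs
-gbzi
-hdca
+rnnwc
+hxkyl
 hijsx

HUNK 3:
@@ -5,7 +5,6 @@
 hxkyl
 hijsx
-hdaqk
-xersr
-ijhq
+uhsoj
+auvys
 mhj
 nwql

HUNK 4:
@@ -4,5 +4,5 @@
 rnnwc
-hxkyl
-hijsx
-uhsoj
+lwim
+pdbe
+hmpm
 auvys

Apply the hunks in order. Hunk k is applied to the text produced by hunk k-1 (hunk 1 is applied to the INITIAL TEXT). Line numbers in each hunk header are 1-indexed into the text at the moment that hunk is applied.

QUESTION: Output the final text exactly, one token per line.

Answer: wqk
dke
xqdhs
rnnwc
lwim
pdbe
hmpm
auvys
mhj
nwql
zgs

Derivation:
Hunk 1: at line 6 remove [awdn] add [xersr,ijhq,mhj] -> 12 lines: wqk dke xqdhs gbzi hdca hijsx hdaqk xersr ijhq mhj nwql zgs
Hunk 2: at line 3 remove [gbzi,hdca] add [rnnwc,hxkyl] -> 12 lines: wqk dke xqdhs rnnwc hxkyl hijsx hdaqk xersr ijhq mhj nwql zgs
Hunk 3: at line 5 remove [hdaqk,xersr,ijhq] add [uhsoj,auvys] -> 11 lines: wqk dke xqdhs rnnwc hxkyl hijsx uhsoj auvys mhj nwql zgs
Hunk 4: at line 4 remove [hxkyl,hijsx,uhsoj] add [lwim,pdbe,hmpm] -> 11 lines: wqk dke xqdhs rnnwc lwim pdbe hmpm auvys mhj nwql zgs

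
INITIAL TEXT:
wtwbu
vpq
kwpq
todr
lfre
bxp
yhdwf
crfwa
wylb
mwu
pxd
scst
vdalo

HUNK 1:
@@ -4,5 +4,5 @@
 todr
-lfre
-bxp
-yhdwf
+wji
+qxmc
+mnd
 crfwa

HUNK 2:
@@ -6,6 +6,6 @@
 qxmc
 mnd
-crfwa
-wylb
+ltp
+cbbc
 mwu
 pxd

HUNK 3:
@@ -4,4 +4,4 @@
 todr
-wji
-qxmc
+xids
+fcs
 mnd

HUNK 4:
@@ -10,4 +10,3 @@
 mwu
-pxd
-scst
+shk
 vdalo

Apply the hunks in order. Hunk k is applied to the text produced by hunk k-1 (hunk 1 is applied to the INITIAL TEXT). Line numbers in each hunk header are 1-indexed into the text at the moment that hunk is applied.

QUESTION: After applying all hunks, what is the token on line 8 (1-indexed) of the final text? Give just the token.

Answer: ltp

Derivation:
Hunk 1: at line 4 remove [lfre,bxp,yhdwf] add [wji,qxmc,mnd] -> 13 lines: wtwbu vpq kwpq todr wji qxmc mnd crfwa wylb mwu pxd scst vdalo
Hunk 2: at line 6 remove [crfwa,wylb] add [ltp,cbbc] -> 13 lines: wtwbu vpq kwpq todr wji qxmc mnd ltp cbbc mwu pxd scst vdalo
Hunk 3: at line 4 remove [wji,qxmc] add [xids,fcs] -> 13 lines: wtwbu vpq kwpq todr xids fcs mnd ltp cbbc mwu pxd scst vdalo
Hunk 4: at line 10 remove [pxd,scst] add [shk] -> 12 lines: wtwbu vpq kwpq todr xids fcs mnd ltp cbbc mwu shk vdalo
Final line 8: ltp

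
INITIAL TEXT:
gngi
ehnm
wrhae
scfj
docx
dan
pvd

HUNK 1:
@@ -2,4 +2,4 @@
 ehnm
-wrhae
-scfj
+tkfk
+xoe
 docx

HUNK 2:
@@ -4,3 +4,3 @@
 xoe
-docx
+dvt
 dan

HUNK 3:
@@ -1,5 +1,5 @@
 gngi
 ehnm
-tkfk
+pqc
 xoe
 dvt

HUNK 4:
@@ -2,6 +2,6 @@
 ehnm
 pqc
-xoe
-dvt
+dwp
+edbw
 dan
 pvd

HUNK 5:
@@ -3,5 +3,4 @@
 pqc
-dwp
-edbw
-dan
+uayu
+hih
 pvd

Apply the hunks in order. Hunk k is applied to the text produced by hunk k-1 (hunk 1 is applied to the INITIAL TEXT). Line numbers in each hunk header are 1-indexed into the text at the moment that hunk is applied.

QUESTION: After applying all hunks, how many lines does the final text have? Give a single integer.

Answer: 6

Derivation:
Hunk 1: at line 2 remove [wrhae,scfj] add [tkfk,xoe] -> 7 lines: gngi ehnm tkfk xoe docx dan pvd
Hunk 2: at line 4 remove [docx] add [dvt] -> 7 lines: gngi ehnm tkfk xoe dvt dan pvd
Hunk 3: at line 1 remove [tkfk] add [pqc] -> 7 lines: gngi ehnm pqc xoe dvt dan pvd
Hunk 4: at line 2 remove [xoe,dvt] add [dwp,edbw] -> 7 lines: gngi ehnm pqc dwp edbw dan pvd
Hunk 5: at line 3 remove [dwp,edbw,dan] add [uayu,hih] -> 6 lines: gngi ehnm pqc uayu hih pvd
Final line count: 6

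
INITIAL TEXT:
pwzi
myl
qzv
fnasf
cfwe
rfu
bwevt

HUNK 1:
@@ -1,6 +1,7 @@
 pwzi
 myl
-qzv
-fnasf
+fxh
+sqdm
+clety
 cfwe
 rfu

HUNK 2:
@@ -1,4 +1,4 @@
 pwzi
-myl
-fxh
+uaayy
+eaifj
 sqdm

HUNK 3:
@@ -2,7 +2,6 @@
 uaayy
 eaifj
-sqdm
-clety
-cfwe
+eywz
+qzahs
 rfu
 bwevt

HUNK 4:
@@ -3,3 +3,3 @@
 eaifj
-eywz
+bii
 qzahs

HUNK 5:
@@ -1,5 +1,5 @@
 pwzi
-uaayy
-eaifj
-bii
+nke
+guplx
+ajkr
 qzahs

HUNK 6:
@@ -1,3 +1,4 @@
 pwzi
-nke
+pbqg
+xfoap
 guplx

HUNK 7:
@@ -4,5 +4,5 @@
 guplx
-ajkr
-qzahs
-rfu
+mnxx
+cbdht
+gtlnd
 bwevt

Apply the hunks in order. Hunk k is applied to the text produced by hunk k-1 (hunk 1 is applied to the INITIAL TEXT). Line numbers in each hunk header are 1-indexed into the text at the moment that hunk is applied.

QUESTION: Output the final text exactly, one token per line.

Hunk 1: at line 1 remove [qzv,fnasf] add [fxh,sqdm,clety] -> 8 lines: pwzi myl fxh sqdm clety cfwe rfu bwevt
Hunk 2: at line 1 remove [myl,fxh] add [uaayy,eaifj] -> 8 lines: pwzi uaayy eaifj sqdm clety cfwe rfu bwevt
Hunk 3: at line 2 remove [sqdm,clety,cfwe] add [eywz,qzahs] -> 7 lines: pwzi uaayy eaifj eywz qzahs rfu bwevt
Hunk 4: at line 3 remove [eywz] add [bii] -> 7 lines: pwzi uaayy eaifj bii qzahs rfu bwevt
Hunk 5: at line 1 remove [uaayy,eaifj,bii] add [nke,guplx,ajkr] -> 7 lines: pwzi nke guplx ajkr qzahs rfu bwevt
Hunk 6: at line 1 remove [nke] add [pbqg,xfoap] -> 8 lines: pwzi pbqg xfoap guplx ajkr qzahs rfu bwevt
Hunk 7: at line 4 remove [ajkr,qzahs,rfu] add [mnxx,cbdht,gtlnd] -> 8 lines: pwzi pbqg xfoap guplx mnxx cbdht gtlnd bwevt

Answer: pwzi
pbqg
xfoap
guplx
mnxx
cbdht
gtlnd
bwevt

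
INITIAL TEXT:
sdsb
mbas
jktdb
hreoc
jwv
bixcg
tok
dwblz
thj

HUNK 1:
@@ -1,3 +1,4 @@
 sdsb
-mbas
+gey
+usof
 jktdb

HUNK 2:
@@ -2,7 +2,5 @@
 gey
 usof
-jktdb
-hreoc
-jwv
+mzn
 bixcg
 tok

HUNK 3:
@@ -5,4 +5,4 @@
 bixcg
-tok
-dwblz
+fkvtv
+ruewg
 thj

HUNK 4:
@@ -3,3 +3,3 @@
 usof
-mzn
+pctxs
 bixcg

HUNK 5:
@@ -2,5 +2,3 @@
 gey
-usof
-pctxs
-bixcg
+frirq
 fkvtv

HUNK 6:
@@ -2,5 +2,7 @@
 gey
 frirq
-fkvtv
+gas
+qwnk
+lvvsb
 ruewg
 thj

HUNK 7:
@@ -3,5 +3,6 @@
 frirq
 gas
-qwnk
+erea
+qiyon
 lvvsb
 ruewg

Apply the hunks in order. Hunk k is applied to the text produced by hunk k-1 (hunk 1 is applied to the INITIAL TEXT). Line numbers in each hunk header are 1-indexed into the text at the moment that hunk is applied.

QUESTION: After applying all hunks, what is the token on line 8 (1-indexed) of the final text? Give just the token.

Hunk 1: at line 1 remove [mbas] add [gey,usof] -> 10 lines: sdsb gey usof jktdb hreoc jwv bixcg tok dwblz thj
Hunk 2: at line 2 remove [jktdb,hreoc,jwv] add [mzn] -> 8 lines: sdsb gey usof mzn bixcg tok dwblz thj
Hunk 3: at line 5 remove [tok,dwblz] add [fkvtv,ruewg] -> 8 lines: sdsb gey usof mzn bixcg fkvtv ruewg thj
Hunk 4: at line 3 remove [mzn] add [pctxs] -> 8 lines: sdsb gey usof pctxs bixcg fkvtv ruewg thj
Hunk 5: at line 2 remove [usof,pctxs,bixcg] add [frirq] -> 6 lines: sdsb gey frirq fkvtv ruewg thj
Hunk 6: at line 2 remove [fkvtv] add [gas,qwnk,lvvsb] -> 8 lines: sdsb gey frirq gas qwnk lvvsb ruewg thj
Hunk 7: at line 3 remove [qwnk] add [erea,qiyon] -> 9 lines: sdsb gey frirq gas erea qiyon lvvsb ruewg thj
Final line 8: ruewg

Answer: ruewg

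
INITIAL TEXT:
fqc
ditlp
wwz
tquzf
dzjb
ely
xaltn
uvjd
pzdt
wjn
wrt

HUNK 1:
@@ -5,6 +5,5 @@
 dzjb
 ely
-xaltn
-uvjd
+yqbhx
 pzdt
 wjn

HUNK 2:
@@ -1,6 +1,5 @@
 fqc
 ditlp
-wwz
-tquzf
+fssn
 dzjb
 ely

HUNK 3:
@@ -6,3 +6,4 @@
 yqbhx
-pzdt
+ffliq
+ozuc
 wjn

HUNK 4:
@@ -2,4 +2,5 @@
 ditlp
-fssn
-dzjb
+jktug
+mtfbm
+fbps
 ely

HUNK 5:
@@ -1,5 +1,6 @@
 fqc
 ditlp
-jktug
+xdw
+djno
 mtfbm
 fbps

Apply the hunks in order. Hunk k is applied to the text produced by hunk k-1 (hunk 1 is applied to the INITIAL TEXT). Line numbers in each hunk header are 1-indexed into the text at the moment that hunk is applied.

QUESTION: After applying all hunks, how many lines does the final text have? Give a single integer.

Hunk 1: at line 5 remove [xaltn,uvjd] add [yqbhx] -> 10 lines: fqc ditlp wwz tquzf dzjb ely yqbhx pzdt wjn wrt
Hunk 2: at line 1 remove [wwz,tquzf] add [fssn] -> 9 lines: fqc ditlp fssn dzjb ely yqbhx pzdt wjn wrt
Hunk 3: at line 6 remove [pzdt] add [ffliq,ozuc] -> 10 lines: fqc ditlp fssn dzjb ely yqbhx ffliq ozuc wjn wrt
Hunk 4: at line 2 remove [fssn,dzjb] add [jktug,mtfbm,fbps] -> 11 lines: fqc ditlp jktug mtfbm fbps ely yqbhx ffliq ozuc wjn wrt
Hunk 5: at line 1 remove [jktug] add [xdw,djno] -> 12 lines: fqc ditlp xdw djno mtfbm fbps ely yqbhx ffliq ozuc wjn wrt
Final line count: 12

Answer: 12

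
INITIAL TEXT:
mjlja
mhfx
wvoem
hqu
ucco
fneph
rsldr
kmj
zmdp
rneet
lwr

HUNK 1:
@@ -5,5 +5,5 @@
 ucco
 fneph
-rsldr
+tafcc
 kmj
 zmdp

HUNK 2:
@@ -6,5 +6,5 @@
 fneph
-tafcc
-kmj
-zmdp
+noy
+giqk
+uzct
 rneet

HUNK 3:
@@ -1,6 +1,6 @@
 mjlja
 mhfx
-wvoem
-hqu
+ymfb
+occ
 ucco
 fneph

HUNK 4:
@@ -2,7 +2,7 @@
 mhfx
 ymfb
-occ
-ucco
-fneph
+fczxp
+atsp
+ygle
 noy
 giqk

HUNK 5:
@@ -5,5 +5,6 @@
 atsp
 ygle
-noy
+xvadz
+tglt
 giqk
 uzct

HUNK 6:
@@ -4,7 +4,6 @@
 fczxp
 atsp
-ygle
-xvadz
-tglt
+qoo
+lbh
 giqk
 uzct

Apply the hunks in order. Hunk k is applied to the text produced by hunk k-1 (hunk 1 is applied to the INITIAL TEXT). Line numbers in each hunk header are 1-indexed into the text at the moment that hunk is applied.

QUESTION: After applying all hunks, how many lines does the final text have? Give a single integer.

Answer: 11

Derivation:
Hunk 1: at line 5 remove [rsldr] add [tafcc] -> 11 lines: mjlja mhfx wvoem hqu ucco fneph tafcc kmj zmdp rneet lwr
Hunk 2: at line 6 remove [tafcc,kmj,zmdp] add [noy,giqk,uzct] -> 11 lines: mjlja mhfx wvoem hqu ucco fneph noy giqk uzct rneet lwr
Hunk 3: at line 1 remove [wvoem,hqu] add [ymfb,occ] -> 11 lines: mjlja mhfx ymfb occ ucco fneph noy giqk uzct rneet lwr
Hunk 4: at line 2 remove [occ,ucco,fneph] add [fczxp,atsp,ygle] -> 11 lines: mjlja mhfx ymfb fczxp atsp ygle noy giqk uzct rneet lwr
Hunk 5: at line 5 remove [noy] add [xvadz,tglt] -> 12 lines: mjlja mhfx ymfb fczxp atsp ygle xvadz tglt giqk uzct rneet lwr
Hunk 6: at line 4 remove [ygle,xvadz,tglt] add [qoo,lbh] -> 11 lines: mjlja mhfx ymfb fczxp atsp qoo lbh giqk uzct rneet lwr
Final line count: 11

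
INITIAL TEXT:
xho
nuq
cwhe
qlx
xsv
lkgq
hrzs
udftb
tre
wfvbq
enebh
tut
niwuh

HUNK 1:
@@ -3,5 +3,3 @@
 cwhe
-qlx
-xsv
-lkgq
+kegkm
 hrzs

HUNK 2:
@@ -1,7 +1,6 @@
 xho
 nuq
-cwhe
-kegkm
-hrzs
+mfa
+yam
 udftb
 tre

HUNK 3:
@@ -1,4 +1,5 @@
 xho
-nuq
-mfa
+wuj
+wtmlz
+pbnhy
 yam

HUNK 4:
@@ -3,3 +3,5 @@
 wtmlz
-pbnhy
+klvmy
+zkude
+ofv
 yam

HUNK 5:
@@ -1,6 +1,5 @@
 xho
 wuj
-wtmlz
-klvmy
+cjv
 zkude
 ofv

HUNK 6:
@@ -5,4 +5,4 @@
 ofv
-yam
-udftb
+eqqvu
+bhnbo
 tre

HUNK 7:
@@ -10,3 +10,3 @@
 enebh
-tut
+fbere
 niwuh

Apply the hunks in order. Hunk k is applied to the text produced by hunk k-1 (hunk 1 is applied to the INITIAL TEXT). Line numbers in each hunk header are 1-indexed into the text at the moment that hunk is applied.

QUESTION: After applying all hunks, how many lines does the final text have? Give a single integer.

Answer: 12

Derivation:
Hunk 1: at line 3 remove [qlx,xsv,lkgq] add [kegkm] -> 11 lines: xho nuq cwhe kegkm hrzs udftb tre wfvbq enebh tut niwuh
Hunk 2: at line 1 remove [cwhe,kegkm,hrzs] add [mfa,yam] -> 10 lines: xho nuq mfa yam udftb tre wfvbq enebh tut niwuh
Hunk 3: at line 1 remove [nuq,mfa] add [wuj,wtmlz,pbnhy] -> 11 lines: xho wuj wtmlz pbnhy yam udftb tre wfvbq enebh tut niwuh
Hunk 4: at line 3 remove [pbnhy] add [klvmy,zkude,ofv] -> 13 lines: xho wuj wtmlz klvmy zkude ofv yam udftb tre wfvbq enebh tut niwuh
Hunk 5: at line 1 remove [wtmlz,klvmy] add [cjv] -> 12 lines: xho wuj cjv zkude ofv yam udftb tre wfvbq enebh tut niwuh
Hunk 6: at line 5 remove [yam,udftb] add [eqqvu,bhnbo] -> 12 lines: xho wuj cjv zkude ofv eqqvu bhnbo tre wfvbq enebh tut niwuh
Hunk 7: at line 10 remove [tut] add [fbere] -> 12 lines: xho wuj cjv zkude ofv eqqvu bhnbo tre wfvbq enebh fbere niwuh
Final line count: 12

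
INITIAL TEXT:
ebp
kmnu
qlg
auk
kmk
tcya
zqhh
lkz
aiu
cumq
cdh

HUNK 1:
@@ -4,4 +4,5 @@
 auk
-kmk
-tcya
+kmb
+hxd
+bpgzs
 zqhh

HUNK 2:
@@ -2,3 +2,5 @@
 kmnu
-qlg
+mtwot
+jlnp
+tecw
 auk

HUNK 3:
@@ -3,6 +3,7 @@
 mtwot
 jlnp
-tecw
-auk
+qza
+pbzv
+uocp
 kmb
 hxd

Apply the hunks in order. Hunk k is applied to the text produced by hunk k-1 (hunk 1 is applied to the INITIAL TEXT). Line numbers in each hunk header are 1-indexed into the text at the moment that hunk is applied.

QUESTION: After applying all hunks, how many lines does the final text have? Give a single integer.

Hunk 1: at line 4 remove [kmk,tcya] add [kmb,hxd,bpgzs] -> 12 lines: ebp kmnu qlg auk kmb hxd bpgzs zqhh lkz aiu cumq cdh
Hunk 2: at line 2 remove [qlg] add [mtwot,jlnp,tecw] -> 14 lines: ebp kmnu mtwot jlnp tecw auk kmb hxd bpgzs zqhh lkz aiu cumq cdh
Hunk 3: at line 3 remove [tecw,auk] add [qza,pbzv,uocp] -> 15 lines: ebp kmnu mtwot jlnp qza pbzv uocp kmb hxd bpgzs zqhh lkz aiu cumq cdh
Final line count: 15

Answer: 15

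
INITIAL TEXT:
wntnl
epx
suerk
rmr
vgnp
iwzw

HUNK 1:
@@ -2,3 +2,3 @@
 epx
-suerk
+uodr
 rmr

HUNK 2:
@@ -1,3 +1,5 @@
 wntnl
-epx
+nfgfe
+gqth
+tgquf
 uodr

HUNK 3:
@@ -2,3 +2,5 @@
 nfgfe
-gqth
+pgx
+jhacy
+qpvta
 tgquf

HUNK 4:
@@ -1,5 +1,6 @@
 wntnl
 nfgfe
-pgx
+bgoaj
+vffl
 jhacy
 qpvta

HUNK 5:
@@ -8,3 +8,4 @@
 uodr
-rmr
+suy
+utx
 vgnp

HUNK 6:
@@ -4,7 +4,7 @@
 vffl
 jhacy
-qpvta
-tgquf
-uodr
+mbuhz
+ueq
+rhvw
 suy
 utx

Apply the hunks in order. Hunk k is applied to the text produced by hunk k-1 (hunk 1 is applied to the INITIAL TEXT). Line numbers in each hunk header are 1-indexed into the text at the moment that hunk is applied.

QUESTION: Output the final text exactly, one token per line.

Answer: wntnl
nfgfe
bgoaj
vffl
jhacy
mbuhz
ueq
rhvw
suy
utx
vgnp
iwzw

Derivation:
Hunk 1: at line 2 remove [suerk] add [uodr] -> 6 lines: wntnl epx uodr rmr vgnp iwzw
Hunk 2: at line 1 remove [epx] add [nfgfe,gqth,tgquf] -> 8 lines: wntnl nfgfe gqth tgquf uodr rmr vgnp iwzw
Hunk 3: at line 2 remove [gqth] add [pgx,jhacy,qpvta] -> 10 lines: wntnl nfgfe pgx jhacy qpvta tgquf uodr rmr vgnp iwzw
Hunk 4: at line 1 remove [pgx] add [bgoaj,vffl] -> 11 lines: wntnl nfgfe bgoaj vffl jhacy qpvta tgquf uodr rmr vgnp iwzw
Hunk 5: at line 8 remove [rmr] add [suy,utx] -> 12 lines: wntnl nfgfe bgoaj vffl jhacy qpvta tgquf uodr suy utx vgnp iwzw
Hunk 6: at line 4 remove [qpvta,tgquf,uodr] add [mbuhz,ueq,rhvw] -> 12 lines: wntnl nfgfe bgoaj vffl jhacy mbuhz ueq rhvw suy utx vgnp iwzw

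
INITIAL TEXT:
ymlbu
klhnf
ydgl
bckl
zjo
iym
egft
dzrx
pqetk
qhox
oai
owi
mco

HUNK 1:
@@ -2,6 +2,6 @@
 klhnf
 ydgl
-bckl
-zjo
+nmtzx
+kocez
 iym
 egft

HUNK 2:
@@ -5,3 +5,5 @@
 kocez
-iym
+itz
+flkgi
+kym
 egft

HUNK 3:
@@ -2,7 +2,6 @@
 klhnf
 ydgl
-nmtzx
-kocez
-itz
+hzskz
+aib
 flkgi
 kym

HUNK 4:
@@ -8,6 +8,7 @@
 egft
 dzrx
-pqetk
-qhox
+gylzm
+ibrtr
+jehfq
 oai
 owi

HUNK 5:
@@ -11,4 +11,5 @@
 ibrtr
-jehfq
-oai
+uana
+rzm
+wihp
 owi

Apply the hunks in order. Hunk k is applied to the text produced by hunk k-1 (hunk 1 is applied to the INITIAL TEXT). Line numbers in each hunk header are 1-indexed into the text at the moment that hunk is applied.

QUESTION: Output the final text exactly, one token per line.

Answer: ymlbu
klhnf
ydgl
hzskz
aib
flkgi
kym
egft
dzrx
gylzm
ibrtr
uana
rzm
wihp
owi
mco

Derivation:
Hunk 1: at line 2 remove [bckl,zjo] add [nmtzx,kocez] -> 13 lines: ymlbu klhnf ydgl nmtzx kocez iym egft dzrx pqetk qhox oai owi mco
Hunk 2: at line 5 remove [iym] add [itz,flkgi,kym] -> 15 lines: ymlbu klhnf ydgl nmtzx kocez itz flkgi kym egft dzrx pqetk qhox oai owi mco
Hunk 3: at line 2 remove [nmtzx,kocez,itz] add [hzskz,aib] -> 14 lines: ymlbu klhnf ydgl hzskz aib flkgi kym egft dzrx pqetk qhox oai owi mco
Hunk 4: at line 8 remove [pqetk,qhox] add [gylzm,ibrtr,jehfq] -> 15 lines: ymlbu klhnf ydgl hzskz aib flkgi kym egft dzrx gylzm ibrtr jehfq oai owi mco
Hunk 5: at line 11 remove [jehfq,oai] add [uana,rzm,wihp] -> 16 lines: ymlbu klhnf ydgl hzskz aib flkgi kym egft dzrx gylzm ibrtr uana rzm wihp owi mco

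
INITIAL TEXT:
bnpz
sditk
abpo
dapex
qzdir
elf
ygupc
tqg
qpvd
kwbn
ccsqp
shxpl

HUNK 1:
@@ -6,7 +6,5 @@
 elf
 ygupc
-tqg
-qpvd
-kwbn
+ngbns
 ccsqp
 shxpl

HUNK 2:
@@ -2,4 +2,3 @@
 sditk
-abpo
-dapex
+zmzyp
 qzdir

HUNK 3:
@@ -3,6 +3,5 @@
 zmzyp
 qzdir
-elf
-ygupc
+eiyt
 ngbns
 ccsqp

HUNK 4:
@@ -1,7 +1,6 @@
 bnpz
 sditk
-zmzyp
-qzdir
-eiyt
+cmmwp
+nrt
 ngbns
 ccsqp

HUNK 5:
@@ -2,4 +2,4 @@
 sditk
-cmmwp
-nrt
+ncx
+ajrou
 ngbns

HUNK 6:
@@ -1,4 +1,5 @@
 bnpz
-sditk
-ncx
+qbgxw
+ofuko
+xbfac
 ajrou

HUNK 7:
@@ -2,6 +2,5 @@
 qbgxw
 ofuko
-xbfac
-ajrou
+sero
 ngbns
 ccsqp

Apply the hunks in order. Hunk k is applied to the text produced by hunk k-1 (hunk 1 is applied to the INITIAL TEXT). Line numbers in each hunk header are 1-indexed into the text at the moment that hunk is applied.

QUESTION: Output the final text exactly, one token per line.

Hunk 1: at line 6 remove [tqg,qpvd,kwbn] add [ngbns] -> 10 lines: bnpz sditk abpo dapex qzdir elf ygupc ngbns ccsqp shxpl
Hunk 2: at line 2 remove [abpo,dapex] add [zmzyp] -> 9 lines: bnpz sditk zmzyp qzdir elf ygupc ngbns ccsqp shxpl
Hunk 3: at line 3 remove [elf,ygupc] add [eiyt] -> 8 lines: bnpz sditk zmzyp qzdir eiyt ngbns ccsqp shxpl
Hunk 4: at line 1 remove [zmzyp,qzdir,eiyt] add [cmmwp,nrt] -> 7 lines: bnpz sditk cmmwp nrt ngbns ccsqp shxpl
Hunk 5: at line 2 remove [cmmwp,nrt] add [ncx,ajrou] -> 7 lines: bnpz sditk ncx ajrou ngbns ccsqp shxpl
Hunk 6: at line 1 remove [sditk,ncx] add [qbgxw,ofuko,xbfac] -> 8 lines: bnpz qbgxw ofuko xbfac ajrou ngbns ccsqp shxpl
Hunk 7: at line 2 remove [xbfac,ajrou] add [sero] -> 7 lines: bnpz qbgxw ofuko sero ngbns ccsqp shxpl

Answer: bnpz
qbgxw
ofuko
sero
ngbns
ccsqp
shxpl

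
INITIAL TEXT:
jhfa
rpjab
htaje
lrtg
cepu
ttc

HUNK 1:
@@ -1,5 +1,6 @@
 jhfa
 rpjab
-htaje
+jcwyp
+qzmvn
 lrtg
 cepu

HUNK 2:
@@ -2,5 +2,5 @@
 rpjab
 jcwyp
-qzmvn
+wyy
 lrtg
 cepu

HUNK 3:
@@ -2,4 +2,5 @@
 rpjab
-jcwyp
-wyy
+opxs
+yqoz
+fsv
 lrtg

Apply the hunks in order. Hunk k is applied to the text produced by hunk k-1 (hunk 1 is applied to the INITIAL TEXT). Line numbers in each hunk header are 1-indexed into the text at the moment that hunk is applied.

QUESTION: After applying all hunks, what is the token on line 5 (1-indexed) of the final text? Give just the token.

Hunk 1: at line 1 remove [htaje] add [jcwyp,qzmvn] -> 7 lines: jhfa rpjab jcwyp qzmvn lrtg cepu ttc
Hunk 2: at line 2 remove [qzmvn] add [wyy] -> 7 lines: jhfa rpjab jcwyp wyy lrtg cepu ttc
Hunk 3: at line 2 remove [jcwyp,wyy] add [opxs,yqoz,fsv] -> 8 lines: jhfa rpjab opxs yqoz fsv lrtg cepu ttc
Final line 5: fsv

Answer: fsv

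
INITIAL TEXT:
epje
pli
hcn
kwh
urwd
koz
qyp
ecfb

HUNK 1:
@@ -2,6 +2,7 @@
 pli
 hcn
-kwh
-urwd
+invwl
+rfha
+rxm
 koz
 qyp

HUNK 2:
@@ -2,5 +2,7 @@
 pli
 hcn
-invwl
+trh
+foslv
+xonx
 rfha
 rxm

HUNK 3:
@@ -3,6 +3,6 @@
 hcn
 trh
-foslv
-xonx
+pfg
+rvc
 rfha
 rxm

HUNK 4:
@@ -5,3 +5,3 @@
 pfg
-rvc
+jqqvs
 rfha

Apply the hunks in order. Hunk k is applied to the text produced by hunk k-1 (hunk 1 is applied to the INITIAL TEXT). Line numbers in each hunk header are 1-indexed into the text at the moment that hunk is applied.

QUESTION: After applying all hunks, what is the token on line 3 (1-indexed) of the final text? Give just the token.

Hunk 1: at line 2 remove [kwh,urwd] add [invwl,rfha,rxm] -> 9 lines: epje pli hcn invwl rfha rxm koz qyp ecfb
Hunk 2: at line 2 remove [invwl] add [trh,foslv,xonx] -> 11 lines: epje pli hcn trh foslv xonx rfha rxm koz qyp ecfb
Hunk 3: at line 3 remove [foslv,xonx] add [pfg,rvc] -> 11 lines: epje pli hcn trh pfg rvc rfha rxm koz qyp ecfb
Hunk 4: at line 5 remove [rvc] add [jqqvs] -> 11 lines: epje pli hcn trh pfg jqqvs rfha rxm koz qyp ecfb
Final line 3: hcn

Answer: hcn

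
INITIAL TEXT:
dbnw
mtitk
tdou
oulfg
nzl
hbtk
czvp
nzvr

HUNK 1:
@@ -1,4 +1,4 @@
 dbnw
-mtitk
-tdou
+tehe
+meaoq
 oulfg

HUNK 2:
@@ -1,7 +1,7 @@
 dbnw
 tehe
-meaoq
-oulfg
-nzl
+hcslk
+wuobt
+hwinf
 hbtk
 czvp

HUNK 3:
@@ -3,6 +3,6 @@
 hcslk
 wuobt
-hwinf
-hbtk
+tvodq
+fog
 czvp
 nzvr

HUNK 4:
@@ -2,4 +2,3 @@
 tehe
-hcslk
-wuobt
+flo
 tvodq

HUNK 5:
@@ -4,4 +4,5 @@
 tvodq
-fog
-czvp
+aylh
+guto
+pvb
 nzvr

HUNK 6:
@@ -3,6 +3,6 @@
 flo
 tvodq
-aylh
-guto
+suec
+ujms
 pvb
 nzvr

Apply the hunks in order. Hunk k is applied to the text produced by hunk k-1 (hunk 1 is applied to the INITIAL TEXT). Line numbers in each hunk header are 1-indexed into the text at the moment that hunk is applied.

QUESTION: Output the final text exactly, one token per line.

Answer: dbnw
tehe
flo
tvodq
suec
ujms
pvb
nzvr

Derivation:
Hunk 1: at line 1 remove [mtitk,tdou] add [tehe,meaoq] -> 8 lines: dbnw tehe meaoq oulfg nzl hbtk czvp nzvr
Hunk 2: at line 1 remove [meaoq,oulfg,nzl] add [hcslk,wuobt,hwinf] -> 8 lines: dbnw tehe hcslk wuobt hwinf hbtk czvp nzvr
Hunk 3: at line 3 remove [hwinf,hbtk] add [tvodq,fog] -> 8 lines: dbnw tehe hcslk wuobt tvodq fog czvp nzvr
Hunk 4: at line 2 remove [hcslk,wuobt] add [flo] -> 7 lines: dbnw tehe flo tvodq fog czvp nzvr
Hunk 5: at line 4 remove [fog,czvp] add [aylh,guto,pvb] -> 8 lines: dbnw tehe flo tvodq aylh guto pvb nzvr
Hunk 6: at line 3 remove [aylh,guto] add [suec,ujms] -> 8 lines: dbnw tehe flo tvodq suec ujms pvb nzvr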